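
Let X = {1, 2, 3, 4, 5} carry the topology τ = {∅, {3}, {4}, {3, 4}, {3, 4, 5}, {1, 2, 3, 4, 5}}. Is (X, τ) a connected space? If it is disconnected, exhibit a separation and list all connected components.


(X, τ) is connected.

Find clopen sets (U ∈ τ with X ∖ U ∈ τ):
  U = ∅, X ∖ U = {1, 2, 3, 4, 5} — both open, so U is clopen.
  U = {1, 2, 3, 4, 5}, X ∖ U = ∅ — both open, so U is clopen.
Only trivial clopens (∅ and X) exist, so (X, τ) is connected.
Compute connected components by grouping points that agree on all clopens:
  component: {1, 2, 3, 4, 5}


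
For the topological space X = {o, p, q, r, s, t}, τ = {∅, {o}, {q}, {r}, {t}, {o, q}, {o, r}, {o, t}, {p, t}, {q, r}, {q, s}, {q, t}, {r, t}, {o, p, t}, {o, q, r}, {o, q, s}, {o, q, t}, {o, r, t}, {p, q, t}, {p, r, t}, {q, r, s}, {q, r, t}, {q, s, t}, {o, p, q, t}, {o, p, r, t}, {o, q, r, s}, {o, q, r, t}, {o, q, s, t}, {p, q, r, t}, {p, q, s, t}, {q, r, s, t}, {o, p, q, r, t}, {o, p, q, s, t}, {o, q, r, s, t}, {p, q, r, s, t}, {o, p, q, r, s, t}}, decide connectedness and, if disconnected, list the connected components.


(X, τ) is disconnected; components = [{o}, {r}, {p, t}, {q, s}].

Find clopen sets (U ∈ τ with X ∖ U ∈ τ):
  U = ∅, X ∖ U = {o, p, q, r, s, t} — both open, so U is clopen.
  U = {o}, X ∖ U = {p, q, r, s, t} — both open, so U is clopen.
  U = {r}, X ∖ U = {o, p, q, s, t} — both open, so U is clopen.
  U = {o, r}, X ∖ U = {p, q, s, t} — both open, so U is clopen.
  U = {p, t}, X ∖ U = {o, q, r, s} — both open, so U is clopen.
  U = {q, s}, X ∖ U = {o, p, r, t} — both open, so U is clopen.
  U = {o, p, t}, X ∖ U = {q, r, s} — both open, so U is clopen.
  U = {o, q, s}, X ∖ U = {p, r, t} — both open, so U is clopen.
  U = {p, r, t}, X ∖ U = {o, q, s} — both open, so U is clopen.
  U = {q, r, s}, X ∖ U = {o, p, t} — both open, so U is clopen.
  U = {o, p, r, t}, X ∖ U = {q, s} — both open, so U is clopen.
  U = {o, q, r, s}, X ∖ U = {p, t} — both open, so U is clopen.
  U = {p, q, s, t}, X ∖ U = {o, r} — both open, so U is clopen.
  U = {o, p, q, s, t}, X ∖ U = {r} — both open, so U is clopen.
  U = {p, q, r, s, t}, X ∖ U = {o} — both open, so U is clopen.
  U = {o, p, q, r, s, t}, X ∖ U = ∅ — both open, so U is clopen.
Nontrivial clopen(s) exist: e.g. {o, p, q, s, t}. So (X, τ) is disconnected.
Compute connected components by grouping points that agree on all clopens:
  component: {o}
  component: {r}
  component: {p, t}
  component: {q, s}


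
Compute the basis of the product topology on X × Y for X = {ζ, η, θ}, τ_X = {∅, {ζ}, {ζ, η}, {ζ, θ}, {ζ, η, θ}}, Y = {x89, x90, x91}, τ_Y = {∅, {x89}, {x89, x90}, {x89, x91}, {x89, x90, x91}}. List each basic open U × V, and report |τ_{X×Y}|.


Basis B = {∅ × ∅, {ζ} × {x89}, {ζ} × {x89, x90}, {ζ} × {x89, x91}, {ζ, η} × {x89}, {ζ, θ} × {x89}, {ζ} × {x89, x90, x91}, {ζ, η, θ} × {x89}, {ζ, η} × {x89, x90}, {ζ, θ} × {x89, x90}, {ζ, η} × {x89, x91}, {ζ, θ} × {x89, x91}, {ζ, η} × {x89, x90, x91}, {ζ, θ} × {x89, x90, x91}, {ζ, η, θ} × {x89, x90}, {ζ, η, θ} × {x89, x91}, {ζ, η, θ} × {x89, x90, x91}}; |τ_{X×Y}| = 48.

Enumerate products U × V with U ∈ τ_X, V ∈ τ_Y (deduplicated):
  ∅ × ∅ = {} (∅)
  {ζ} × {x89} = {(ζ,x89)}
  {ζ} × {x89, x90} = {(ζ,x89), (ζ,x90)}
  {ζ} × {x89, x91} = {(ζ,x89), (ζ,x91)}
  {ζ, η} × {x89} = {(ζ,x89), (η,x89)}
  {ζ, θ} × {x89} = {(ζ,x89), (θ,x89)}
  {ζ} × {x89, x90, x91} = {(ζ,x89), (ζ,x90), (ζ,x91)}
  {ζ, η, θ} × {x89} = {(ζ,x89), (η,x89), (θ,x89)}
  {ζ, η} × {x89, x90} = {(ζ,x89), (ζ,x90), (η,x89), (η,x90)}
  {ζ, θ} × {x89, x90} = {(ζ,x89), (ζ,x90), (θ,x89), (θ,x90)}
  {ζ, η} × {x89, x91} = {(ζ,x89), (ζ,x91), (η,x89), (η,x91)}
  {ζ, θ} × {x89, x91} = {(ζ,x89), (ζ,x91), (θ,x89), (θ,x91)}
  {ζ, η} × {x89, x90, x91} = {(ζ,x89), (ζ,x90), (ζ,x91), (η,x89), (η,x90), (η,x91)}
  {ζ, θ} × {x89, x90, x91} = {(ζ,x89), (ζ,x90), (ζ,x91), (θ,x89), (θ,x90), (θ,x91)}
  {ζ, η, θ} × {x89, x90} = {(ζ,x89), (ζ,x90), (η,x89), (η,x90), (θ,x89), (θ,x90)}
  {ζ, η, θ} × {x89, x91} = {(ζ,x89), (ζ,x91), (η,x89), (η,x91), (θ,x89), (θ,x91)}
  {ζ, η, θ} × {x89, x90, x91} = {(ζ,x89), (ζ,x90), (ζ,x91), (η,x89), (η,x90), (η,x91), (θ,x89), (θ,x90), (θ,x91)}
These 17 distinct sets form the basis B.
Close under arbitrary unions to get τ_{X×Y}; counting gives |τ_{X×Y}| = 48.


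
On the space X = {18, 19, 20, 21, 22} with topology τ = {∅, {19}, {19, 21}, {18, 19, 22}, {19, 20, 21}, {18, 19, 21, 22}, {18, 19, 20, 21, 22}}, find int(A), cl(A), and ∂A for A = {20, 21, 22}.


int(A) = ∅, cl(A) = {18, 20, 21, 22}, ∂A = {18, 20, 21, 22}.

Closed sets in (X, τ) are complements of opens:
  closed(X, τ) = {∅, {20}, {18, 22}, {20, 21}, {18, 20, 22}, {18, 20, 21, 22}, {18, 19, 20, 21, 22}}.
int(A) = ⋃ {U ∈ τ : U ⊆ A}. Opens contained in A: ∅.
Taking the union of these: int(A) = ∅.
cl(A) = ⋂ {C closed : A ⊆ C}. Closed sets containing A: {18, 20, 21, 22}, {18, 19, 20, 21, 22}.
Intersecting these: cl(A) = {18, 20, 21, 22}.
∂A = cl(A) ∖ int(A) = {18, 20, 21, 22} ∖ ∅ = {18, 20, 21, 22}.


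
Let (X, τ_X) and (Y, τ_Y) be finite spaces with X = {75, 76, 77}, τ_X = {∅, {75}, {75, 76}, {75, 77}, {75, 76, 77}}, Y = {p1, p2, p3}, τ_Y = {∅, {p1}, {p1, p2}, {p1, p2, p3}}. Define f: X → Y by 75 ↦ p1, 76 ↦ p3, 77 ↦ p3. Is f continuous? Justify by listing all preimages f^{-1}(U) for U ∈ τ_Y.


f IS continuous.

Compute f^{-1}(U) for each U ∈ τ_Y:
  U = ∅: f^{-1}(U) = ∅ ∈ τ_X ✓.
  U = {p1}: f^{-1}(U) = {75} ∈ τ_X ✓.
  U = {p1, p2}: f^{-1}(U) = {75} ∈ τ_X ✓.
  U = {p1, p2, p3}: f^{-1}(U) = {75, 76, 77} ∈ τ_X ✓.
Every preimage lies in τ_X, so f IS continuous.


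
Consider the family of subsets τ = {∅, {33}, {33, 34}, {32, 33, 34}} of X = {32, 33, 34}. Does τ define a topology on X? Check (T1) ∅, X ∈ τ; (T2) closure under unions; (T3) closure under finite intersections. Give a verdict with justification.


τ IS a topology on X.

Axiom (T1): ∅ ∈ τ? Yes; X ∈ τ? Yes.
Axiom (T2/T3): check pairwise unions and intersections of members of τ.
All pairwise intersections and unions checked — each lies in τ. Therefore τ satisfies (T1), (T2), (T3): it IS a topology on X.


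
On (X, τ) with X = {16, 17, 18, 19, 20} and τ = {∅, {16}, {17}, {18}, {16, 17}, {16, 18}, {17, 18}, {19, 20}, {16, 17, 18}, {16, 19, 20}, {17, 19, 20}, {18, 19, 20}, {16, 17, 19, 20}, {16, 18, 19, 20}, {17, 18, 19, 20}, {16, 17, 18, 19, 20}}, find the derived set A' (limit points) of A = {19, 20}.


A' = {19, 20}

For each x ∈ X, list the open sets U ∈ τ with x ∈ U, then check whether U ∩ (A ∖ {x}) ≠ ∅ for every such U.
  x = 16: open {16} ∋ x has {16} ∩ (A ∖ {16}) = ∅, so x is NOT a limit point.
  x = 17: open {17} ∋ x has {17} ∩ (A ∖ {17}) = ∅, so x is NOT a limit point.
  x = 18: open {18} ∋ x has {18} ∩ (A ∖ {18}) = ∅, so x is NOT a limit point.
  x = 19: opens ∋ x are {19, 20}, {16, 19, 20}, {17, 19, 20}, {18, 19, 20}, {16, 17, 19, 20}, {16, 18, 19, 20}, {17, 18, 19, 20}, {16, 17, 18, 19, 20}; each meets A ∖ {19}, so x IS a limit point.
  x = 20: opens ∋ x are {19, 20}, {16, 19, 20}, {17, 19, 20}, {18, 19, 20}, {16, 17, 19, 20}, {16, 18, 19, 20}, {17, 18, 19, 20}, {16, 17, 18, 19, 20}; each meets A ∖ {20}, so x IS a limit point.
Collecting: A' = {19, 20}.


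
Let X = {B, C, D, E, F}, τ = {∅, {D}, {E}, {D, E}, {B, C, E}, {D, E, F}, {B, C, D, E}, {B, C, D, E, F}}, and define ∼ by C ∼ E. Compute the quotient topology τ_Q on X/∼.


X/∼ = {[B], [C=E], [D], [F]}; |τ_Q| = 5.

Equivalence classes: [B], [C=E], [D], [F].
Quotient map π: X → X/∼ sends B ↦ [B], C ↦ [C=E], D ↦ [D], E ↦ [C=E], F ↦ [F].
For each subset V ⊆ X/∼, compute π^{-1}(V) ⊆ X and check whether π^{-1}(V) ∈ τ. V is open in τ_Q iff π^{-1}(V) ∈ τ.
  V = {}: π^{-1}(V) = ∅ ∈ τ ✓.
  V = {[B]}: π^{-1}(V) = {B} ∉ τ ✗.
  V = {[C=E]}: π^{-1}(V) = {C, E} ∉ τ ✗.
  V = {[B], [C=E]}: π^{-1}(V) = {B, C, E} ∈ τ ✓.
  V = {[D]}: π^{-1}(V) = {D} ∈ τ ✓.
  V = {[B], [D]}: π^{-1}(V) = {B, D} ∉ τ ✗.
  V = {[C=E], [D]}: π^{-1}(V) = {C, D, E} ∉ τ ✗.
  V = {[B], [C=E], [D]}: π^{-1}(V) = {B, C, D, E} ∈ τ ✓.
  V = {[F]}: π^{-1}(V) = {F} ∉ τ ✗.
  V = {[B], [F]}: π^{-1}(V) = {B, F} ∉ τ ✗.
  V = {[C=E], [F]}: π^{-1}(V) = {C, E, F} ∉ τ ✗.
  V = {[B], [C=E], [F]}: π^{-1}(V) = {B, C, E, F} ∉ τ ✗.
  V = {[D], [F]}: π^{-1}(V) = {D, F} ∉ τ ✗.
  V = {[B], [D], [F]}: π^{-1}(V) = {B, D, F} ∉ τ ✗.
  V = {[C=E], [D], [F]}: π^{-1}(V) = {C, D, E, F} ∉ τ ✗.
  V = {[B], [C=E], [D], [F]}: π^{-1}(V) = {B, C, D, E, F} ∈ τ ✓.
Open sets in the quotient: τ_Q = {{}, {[B], [C=E]}, {[D]}, {[B], [C=E], [D]}, {[B], [C=E], [D], [F]}} (5 elements).


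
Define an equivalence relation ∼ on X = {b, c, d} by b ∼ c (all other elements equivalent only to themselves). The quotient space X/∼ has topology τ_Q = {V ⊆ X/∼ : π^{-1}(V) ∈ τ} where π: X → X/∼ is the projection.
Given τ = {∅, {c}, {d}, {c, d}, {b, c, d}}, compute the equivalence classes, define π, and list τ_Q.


X/∼ = {[b=c], [d]}; |τ_Q| = 3.

Equivalence classes: [b=c], [d].
Quotient map π: X → X/∼ sends b ↦ [b=c], c ↦ [b=c], d ↦ [d].
For each subset V ⊆ X/∼, compute π^{-1}(V) ⊆ X and check whether π^{-1}(V) ∈ τ. V is open in τ_Q iff π^{-1}(V) ∈ τ.
  V = {}: π^{-1}(V) = ∅ ∈ τ ✓.
  V = {[b=c]}: π^{-1}(V) = {b, c} ∉ τ ✗.
  V = {[d]}: π^{-1}(V) = {d} ∈ τ ✓.
  V = {[b=c], [d]}: π^{-1}(V) = {b, c, d} ∈ τ ✓.
Open sets in the quotient: τ_Q = {{}, {[d]}, {[b=c], [d]}} (3 elements).


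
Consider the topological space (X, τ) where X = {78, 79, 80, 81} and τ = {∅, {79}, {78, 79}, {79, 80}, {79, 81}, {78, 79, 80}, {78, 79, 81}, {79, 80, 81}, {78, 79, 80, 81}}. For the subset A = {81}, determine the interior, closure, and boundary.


int(A) = ∅, cl(A) = {81}, ∂A = {81}.

Closed sets in (X, τ) are complements of opens:
  closed(X, τ) = {∅, {78}, {80}, {81}, {78, 80}, {78, 81}, {80, 81}, {78, 80, 81}, {78, 79, 80, 81}}.
int(A) = ⋃ {U ∈ τ : U ⊆ A}. Opens contained in A: ∅.
Taking the union of these: int(A) = ∅.
cl(A) = ⋂ {C closed : A ⊆ C}. Closed sets containing A: {81}, {78, 81}, {80, 81}, {78, 80, 81}, {78, 79, 80, 81}.
Intersecting these: cl(A) = {81}.
∂A = cl(A) ∖ int(A) = {81} ∖ ∅ = {81}.


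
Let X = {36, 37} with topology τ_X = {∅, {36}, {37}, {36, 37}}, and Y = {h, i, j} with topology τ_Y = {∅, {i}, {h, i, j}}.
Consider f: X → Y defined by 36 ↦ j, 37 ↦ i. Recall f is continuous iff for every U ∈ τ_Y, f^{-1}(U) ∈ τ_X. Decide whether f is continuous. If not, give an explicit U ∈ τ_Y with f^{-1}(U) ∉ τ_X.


f IS continuous.

Compute f^{-1}(U) for each U ∈ τ_Y:
  U = ∅: f^{-1}(U) = ∅ ∈ τ_X ✓.
  U = {i}: f^{-1}(U) = {37} ∈ τ_X ✓.
  U = {h, i, j}: f^{-1}(U) = {36, 37} ∈ τ_X ✓.
Every preimage lies in τ_X, so f IS continuous.


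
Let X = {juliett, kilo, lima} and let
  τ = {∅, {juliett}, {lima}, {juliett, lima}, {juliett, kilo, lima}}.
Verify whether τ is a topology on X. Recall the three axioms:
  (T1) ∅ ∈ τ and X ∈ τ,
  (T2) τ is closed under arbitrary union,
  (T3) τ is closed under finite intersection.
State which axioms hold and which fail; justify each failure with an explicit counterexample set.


τ IS a topology on X.

Axiom (T1): ∅ ∈ τ? Yes; X ∈ τ? Yes.
Axiom (T2/T3): check pairwise unions and intersections of members of τ.
All pairwise intersections and unions checked — each lies in τ. Therefore τ satisfies (T1), (T2), (T3): it IS a topology on X.


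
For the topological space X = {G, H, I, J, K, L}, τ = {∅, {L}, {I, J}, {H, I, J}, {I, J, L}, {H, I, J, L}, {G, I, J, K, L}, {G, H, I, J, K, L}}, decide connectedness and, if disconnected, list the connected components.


(X, τ) is connected.

Find clopen sets (U ∈ τ with X ∖ U ∈ τ):
  U = ∅, X ∖ U = {G, H, I, J, K, L} — both open, so U is clopen.
  U = {G, H, I, J, K, L}, X ∖ U = ∅ — both open, so U is clopen.
Only trivial clopens (∅ and X) exist, so (X, τ) is connected.
Compute connected components by grouping points that agree on all clopens:
  component: {G, H, I, J, K, L}


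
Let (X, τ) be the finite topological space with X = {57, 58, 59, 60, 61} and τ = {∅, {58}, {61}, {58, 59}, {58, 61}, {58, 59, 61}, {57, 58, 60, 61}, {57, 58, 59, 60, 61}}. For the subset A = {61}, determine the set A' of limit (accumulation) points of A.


A' = {57, 60}

For each x ∈ X, list the open sets U ∈ τ with x ∈ U, then check whether U ∩ (A ∖ {x}) ≠ ∅ for every such U.
  x = 57: opens ∋ x are {57, 58, 60, 61}, {57, 58, 59, 60, 61}; each meets A ∖ {57}, so x IS a limit point.
  x = 58: open {58} ∋ x has {58} ∩ (A ∖ {58}) = ∅, so x is NOT a limit point.
  x = 59: open {58, 59} ∋ x has {58, 59} ∩ (A ∖ {59}) = ∅, so x is NOT a limit point.
  x = 60: opens ∋ x are {57, 58, 60, 61}, {57, 58, 59, 60, 61}; each meets A ∖ {60}, so x IS a limit point.
  x = 61: open {61} ∋ x has {61} ∩ (A ∖ {61}) = ∅, so x is NOT a limit point.
Collecting: A' = {57, 60}.


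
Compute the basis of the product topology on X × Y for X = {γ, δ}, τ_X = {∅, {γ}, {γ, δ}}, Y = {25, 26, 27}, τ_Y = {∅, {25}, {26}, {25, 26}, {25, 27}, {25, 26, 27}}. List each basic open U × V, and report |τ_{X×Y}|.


Basis B = {∅ × ∅, {γ} × {25}, {γ} × {26}, {γ} × {25, 26}, {γ} × {25, 27}, {γ, δ} × {25}, {γ, δ} × {26}, {γ} × {25, 26, 27}, {γ, δ} × {25, 26}, {γ, δ} × {25, 27}, {γ, δ} × {25, 26, 27}}; |τ_{X×Y}| = 18.

Enumerate products U × V with U ∈ τ_X, V ∈ τ_Y (deduplicated):
  ∅ × ∅ = {} (∅)
  {γ} × {25} = {(γ,25)}
  {γ} × {26} = {(γ,26)}
  {γ} × {25, 26} = {(γ,25), (γ,26)}
  {γ} × {25, 27} = {(γ,25), (γ,27)}
  {γ, δ} × {25} = {(γ,25), (δ,25)}
  {γ, δ} × {26} = {(γ,26), (δ,26)}
  {γ} × {25, 26, 27} = {(γ,25), (γ,26), (γ,27)}
  {γ, δ} × {25, 26} = {(γ,25), (γ,26), (δ,25), (δ,26)}
  {γ, δ} × {25, 27} = {(γ,25), (γ,27), (δ,25), (δ,27)}
  {γ, δ} × {25, 26, 27} = {(γ,25), (γ,26), (γ,27), (δ,25), (δ,26), (δ,27)}
These 11 distinct sets form the basis B.
Close under arbitrary unions to get τ_{X×Y}; counting gives |τ_{X×Y}| = 18.


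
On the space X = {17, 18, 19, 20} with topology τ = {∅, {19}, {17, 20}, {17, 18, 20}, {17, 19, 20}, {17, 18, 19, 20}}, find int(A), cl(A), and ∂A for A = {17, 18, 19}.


int(A) = {19}, cl(A) = {17, 18, 19, 20}, ∂A = {17, 18, 20}.

Closed sets in (X, τ) are complements of opens:
  closed(X, τ) = {∅, {18}, {19}, {18, 19}, {17, 18, 20}, {17, 18, 19, 20}}.
int(A) = ⋃ {U ∈ τ : U ⊆ A}. Opens contained in A: ∅, {19}.
Taking the union of these: int(A) = {19}.
cl(A) = ⋂ {C closed : A ⊆ C}. Closed sets containing A: {17, 18, 19, 20}.
Intersecting these: cl(A) = {17, 18, 19, 20}.
∂A = cl(A) ∖ int(A) = {17, 18, 19, 20} ∖ {19} = {17, 18, 20}.


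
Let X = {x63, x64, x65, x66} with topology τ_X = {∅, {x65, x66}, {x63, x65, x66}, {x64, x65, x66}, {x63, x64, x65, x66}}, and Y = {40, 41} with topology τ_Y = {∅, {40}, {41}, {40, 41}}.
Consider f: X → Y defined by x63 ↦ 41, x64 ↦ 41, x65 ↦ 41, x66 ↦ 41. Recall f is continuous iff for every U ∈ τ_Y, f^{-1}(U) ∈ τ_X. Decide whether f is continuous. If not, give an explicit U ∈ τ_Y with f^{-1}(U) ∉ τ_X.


f IS continuous.

Compute f^{-1}(U) for each U ∈ τ_Y:
  U = ∅: f^{-1}(U) = ∅ ∈ τ_X ✓.
  U = {40}: f^{-1}(U) = ∅ ∈ τ_X ✓.
  U = {41}: f^{-1}(U) = {x63, x64, x65, x66} ∈ τ_X ✓.
  U = {40, 41}: f^{-1}(U) = {x63, x64, x65, x66} ∈ τ_X ✓.
Every preimage lies in τ_X, so f IS continuous.


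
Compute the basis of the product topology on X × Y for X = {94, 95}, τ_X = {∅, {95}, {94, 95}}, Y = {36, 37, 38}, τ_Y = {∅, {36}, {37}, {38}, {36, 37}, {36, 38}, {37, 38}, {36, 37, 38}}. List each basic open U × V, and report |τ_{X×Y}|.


Basis B = {∅ × ∅, {95} × {36}, {95} × {37}, {95} × {38}, {94, 95} × {36}, {94, 95} × {37}, {94, 95} × {38}, {95} × {36, 37}, {95} × {36, 38}, {95} × {37, 38}, {95} × {36, 37, 38}, {94, 95} × {36, 37}, {94, 95} × {36, 38}, {94, 95} × {37, 38}, {94, 95} × {36, 37, 38}}; |τ_{X×Y}| = 27.

Enumerate products U × V with U ∈ τ_X, V ∈ τ_Y (deduplicated):
  ∅ × ∅ = {} (∅)
  {95} × {36} = {(95,36)}
  {95} × {37} = {(95,37)}
  {95} × {38} = {(95,38)}
  {94, 95} × {36} = {(94,36), (95,36)}
  {94, 95} × {37} = {(94,37), (95,37)}
  {94, 95} × {38} = {(94,38), (95,38)}
  {95} × {36, 37} = {(95,36), (95,37)}
  {95} × {36, 38} = {(95,36), (95,38)}
  {95} × {37, 38} = {(95,37), (95,38)}
  {95} × {36, 37, 38} = {(95,36), (95,37), (95,38)}
  {94, 95} × {36, 37} = {(94,36), (94,37), (95,36), (95,37)}
  {94, 95} × {36, 38} = {(94,36), (94,38), (95,36), (95,38)}
  {94, 95} × {37, 38} = {(94,37), (94,38), (95,37), (95,38)}
  {94, 95} × {36, 37, 38} = {(94,36), (94,37), (94,38), (95,36), (95,37), (95,38)}
These 15 distinct sets form the basis B.
Close under arbitrary unions to get τ_{X×Y}; counting gives |τ_{X×Y}| = 27.


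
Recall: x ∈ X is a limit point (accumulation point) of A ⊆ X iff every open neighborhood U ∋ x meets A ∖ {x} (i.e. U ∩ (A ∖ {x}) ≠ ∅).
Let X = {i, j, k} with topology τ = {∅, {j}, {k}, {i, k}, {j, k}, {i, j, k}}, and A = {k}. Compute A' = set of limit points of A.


A' = {i}

For each x ∈ X, list the open sets U ∈ τ with x ∈ U, then check whether U ∩ (A ∖ {x}) ≠ ∅ for every such U.
  x = i: opens ∋ x are {i, k}, {i, j, k}; each meets A ∖ {i}, so x IS a limit point.
  x = j: open {j} ∋ x has {j} ∩ (A ∖ {j}) = ∅, so x is NOT a limit point.
  x = k: open {k} ∋ x has {k} ∩ (A ∖ {k}) = ∅, so x is NOT a limit point.
Collecting: A' = {i}.


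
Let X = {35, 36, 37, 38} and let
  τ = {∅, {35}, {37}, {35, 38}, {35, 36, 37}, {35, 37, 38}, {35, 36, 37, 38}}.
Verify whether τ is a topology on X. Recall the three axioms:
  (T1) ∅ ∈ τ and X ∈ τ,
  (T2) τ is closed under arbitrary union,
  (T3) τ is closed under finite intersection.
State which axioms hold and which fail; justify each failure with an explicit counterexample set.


τ is NOT a topology on X.

Axiom (T1): ∅ ∈ τ? Yes; X ∈ τ? Yes.
Axiom (T2/T3): check pairwise unions and intersections of members of τ.
Counterexample for (T2): {35} ∪ {37} = {35, 37} ∉ τ. Therefore τ is NOT a topology.


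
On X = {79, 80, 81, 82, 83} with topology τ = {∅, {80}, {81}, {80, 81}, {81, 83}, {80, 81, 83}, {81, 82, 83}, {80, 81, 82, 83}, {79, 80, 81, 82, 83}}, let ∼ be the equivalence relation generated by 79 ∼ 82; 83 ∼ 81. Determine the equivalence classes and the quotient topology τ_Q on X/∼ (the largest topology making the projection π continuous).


X/∼ = {[79=82], [80], [81=83]}; |τ_Q| = 5.

Equivalence classes: [79=82], [80], [81=83].
Quotient map π: X → X/∼ sends 79 ↦ [79=82], 80 ↦ [80], 81 ↦ [81=83], 82 ↦ [79=82], 83 ↦ [81=83].
For each subset V ⊆ X/∼, compute π^{-1}(V) ⊆ X and check whether π^{-1}(V) ∈ τ. V is open in τ_Q iff π^{-1}(V) ∈ τ.
  V = {}: π^{-1}(V) = ∅ ∈ τ ✓.
  V = {[79=82]}: π^{-1}(V) = {79, 82} ∉ τ ✗.
  V = {[80]}: π^{-1}(V) = {80} ∈ τ ✓.
  V = {[79=82], [80]}: π^{-1}(V) = {79, 80, 82} ∉ τ ✗.
  V = {[81=83]}: π^{-1}(V) = {81, 83} ∈ τ ✓.
  V = {[79=82], [81=83]}: π^{-1}(V) = {79, 81, 82, 83} ∉ τ ✗.
  V = {[80], [81=83]}: π^{-1}(V) = {80, 81, 83} ∈ τ ✓.
  V = {[79=82], [80], [81=83]}: π^{-1}(V) = {79, 80, 81, 82, 83} ∈ τ ✓.
Open sets in the quotient: τ_Q = {{}, {[80]}, {[81=83]}, {[80], [81=83]}, {[79=82], [80], [81=83]}} (5 elements).


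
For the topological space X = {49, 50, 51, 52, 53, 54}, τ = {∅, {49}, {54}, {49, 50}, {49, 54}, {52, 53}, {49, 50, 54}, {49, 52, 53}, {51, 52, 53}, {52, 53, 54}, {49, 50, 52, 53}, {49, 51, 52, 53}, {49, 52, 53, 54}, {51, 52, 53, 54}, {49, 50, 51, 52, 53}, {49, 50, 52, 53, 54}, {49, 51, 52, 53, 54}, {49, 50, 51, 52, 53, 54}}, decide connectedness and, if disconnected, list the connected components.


(X, τ) is disconnected; components = [{54}, {49, 50}, {51, 52, 53}].

Find clopen sets (U ∈ τ with X ∖ U ∈ τ):
  U = ∅, X ∖ U = {49, 50, 51, 52, 53, 54} — both open, so U is clopen.
  U = {54}, X ∖ U = {49, 50, 51, 52, 53} — both open, so U is clopen.
  U = {49, 50}, X ∖ U = {51, 52, 53, 54} — both open, so U is clopen.
  U = {49, 50, 54}, X ∖ U = {51, 52, 53} — both open, so U is clopen.
  U = {51, 52, 53}, X ∖ U = {49, 50, 54} — both open, so U is clopen.
  U = {51, 52, 53, 54}, X ∖ U = {49, 50} — both open, so U is clopen.
  U = {49, 50, 51, 52, 53}, X ∖ U = {54} — both open, so U is clopen.
  U = {49, 50, 51, 52, 53, 54}, X ∖ U = ∅ — both open, so U is clopen.
Nontrivial clopen(s) exist: e.g. {54}. So (X, τ) is disconnected.
Compute connected components by grouping points that agree on all clopens:
  component: {54}
  component: {49, 50}
  component: {51, 52, 53}


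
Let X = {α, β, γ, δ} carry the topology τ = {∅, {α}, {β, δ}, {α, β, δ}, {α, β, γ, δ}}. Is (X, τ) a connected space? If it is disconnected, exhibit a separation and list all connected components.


(X, τ) is connected.

Find clopen sets (U ∈ τ with X ∖ U ∈ τ):
  U = ∅, X ∖ U = {α, β, γ, δ} — both open, so U is clopen.
  U = {α, β, γ, δ}, X ∖ U = ∅ — both open, so U is clopen.
Only trivial clopens (∅ and X) exist, so (X, τ) is connected.
Compute connected components by grouping points that agree on all clopens:
  component: {α, β, γ, δ}


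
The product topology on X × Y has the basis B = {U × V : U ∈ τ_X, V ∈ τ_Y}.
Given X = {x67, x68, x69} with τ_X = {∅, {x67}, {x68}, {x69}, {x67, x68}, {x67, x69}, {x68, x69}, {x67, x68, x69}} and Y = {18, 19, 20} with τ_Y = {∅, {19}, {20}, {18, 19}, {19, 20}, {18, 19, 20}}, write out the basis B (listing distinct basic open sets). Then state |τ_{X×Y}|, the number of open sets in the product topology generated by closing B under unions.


Basis B = {∅ × ∅, {x67} × {19}, {x67} × {20}, {x68} × {19}, {x68} × {20}, {x69} × {19}, {x69} × {20}, {x67} × {18, 19}, {x67} × {19, 20}, {x67, x68} × {19}, {x67, x69} × {19}, {x67, x68} × {20}, {x67, x69} × {20}, {x68} × {18, 19}, {x68} × {19, 20}, {x68, x69} × {19}, {x68, x69} × {20}, {x69} × {18, 19}, {x69} × {19, 20}, {x67} × {18, 19, 20}, {x67, x68, x69} × {19}, {x67, x68, x69} × {20}, {x68} × {18, 19, 20}, {x69} × {18, 19, 20}, {x67, x68} × {18, 19}, {x67, x69} × {18, 19}, {x67, x68} × {19, 20}, {x67, x69} × {19, 20}, {x68, x69} × {18, 19}, {x68, x69} × {19, 20}, {x67, x68} × {18, 19, 20}, {x67, x69} × {18, 19, 20}, {x67, x68, x69} × {18, 19}, {x67, x68, x69} × {19, 20}, {x68, x69} × {18, 19, 20}, {x67, x68, x69} × {18, 19, 20}}; |τ_{X×Y}| = 216.

Enumerate products U × V with U ∈ τ_X, V ∈ τ_Y (deduplicated):
  ∅ × ∅ = {} (∅)
  {x67} × {19} = {(x67,19)}
  {x67} × {20} = {(x67,20)}
  {x68} × {19} = {(x68,19)}
  {x68} × {20} = {(x68,20)}
  {x69} × {19} = {(x69,19)}
  {x69} × {20} = {(x69,20)}
  {x67} × {18, 19} = {(x67,18), (x67,19)}
  {x67} × {19, 20} = {(x67,19), (x67,20)}
  {x67, x68} × {19} = {(x67,19), (x68,19)}
  {x67, x69} × {19} = {(x67,19), (x69,19)}
  {x67, x68} × {20} = {(x67,20), (x68,20)}
  {x67, x69} × {20} = {(x67,20), (x69,20)}
  {x68} × {18, 19} = {(x68,18), (x68,19)}
  {x68} × {19, 20} = {(x68,19), (x68,20)}
  {x68, x69} × {19} = {(x68,19), (x69,19)}
  {x68, x69} × {20} = {(x68,20), (x69,20)}
  {x69} × {18, 19} = {(x69,18), (x69,19)}
  {x69} × {19, 20} = {(x69,19), (x69,20)}
  {x67} × {18, 19, 20} = {(x67,18), (x67,19), (x67,20)}
  {x67, x68, x69} × {19} = {(x67,19), (x68,19), (x69,19)}
  {x67, x68, x69} × {20} = {(x67,20), (x68,20), (x69,20)}
  {x68} × {18, 19, 20} = {(x68,18), (x68,19), (x68,20)}
  {x69} × {18, 19, 20} = {(x69,18), (x69,19), (x69,20)}
  {x67, x68} × {18, 19} = {(x67,18), (x67,19), (x68,18), (x68,19)}
  {x67, x69} × {18, 19} = {(x67,18), (x67,19), (x69,18), (x69,19)}
  {x67, x68} × {19, 20} = {(x67,19), (x67,20), (x68,19), (x68,20)}
  {x67, x69} × {19, 20} = {(x67,19), (x67,20), (x69,19), (x69,20)}
  {x68, x69} × {18, 19} = {(x68,18), (x68,19), (x69,18), (x69,19)}
  {x68, x69} × {19, 20} = {(x68,19), (x68,20), (x69,19), (x69,20)}
  {x67, x68} × {18, 19, 20} = {(x67,18), (x67,19), (x67,20), (x68,18), (x68,19), (x68,20)}
  {x67, x69} × {18, 19, 20} = {(x67,18), (x67,19), (x67,20), (x69,18), (x69,19), (x69,20)}
  {x67, x68, x69} × {18, 19} = {(x67,18), (x67,19), (x68,18), (x68,19), (x69,18), (x69,19)}
  {x67, x68, x69} × {19, 20} = {(x67,19), (x67,20), (x68,19), (x68,20), (x69,19), (x69,20)}
  {x68, x69} × {18, 19, 20} = {(x68,18), (x68,19), (x68,20), (x69,18), (x69,19), (x69,20)}
  {x67, x68, x69} × {18, 19, 20} = {(x67,18), (x67,19), (x67,20), (x68,18), (x68,19), (x68,20), (x69,18), (x69,19), (x69,20)}
These 36 distinct sets form the basis B.
Close under arbitrary unions to get τ_{X×Y}; counting gives |τ_{X×Y}| = 216.


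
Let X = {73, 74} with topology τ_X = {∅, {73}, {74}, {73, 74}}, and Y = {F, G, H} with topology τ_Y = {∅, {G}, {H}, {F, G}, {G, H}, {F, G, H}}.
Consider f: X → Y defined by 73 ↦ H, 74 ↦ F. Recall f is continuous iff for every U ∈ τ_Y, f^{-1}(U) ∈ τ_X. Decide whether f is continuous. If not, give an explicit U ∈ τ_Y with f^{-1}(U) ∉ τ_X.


f IS continuous.

Compute f^{-1}(U) for each U ∈ τ_Y:
  U = ∅: f^{-1}(U) = ∅ ∈ τ_X ✓.
  U = {G}: f^{-1}(U) = ∅ ∈ τ_X ✓.
  U = {H}: f^{-1}(U) = {73} ∈ τ_X ✓.
  U = {F, G}: f^{-1}(U) = {74} ∈ τ_X ✓.
  U = {G, H}: f^{-1}(U) = {73} ∈ τ_X ✓.
  U = {F, G, H}: f^{-1}(U) = {73, 74} ∈ τ_X ✓.
Every preimage lies in τ_X, so f IS continuous.


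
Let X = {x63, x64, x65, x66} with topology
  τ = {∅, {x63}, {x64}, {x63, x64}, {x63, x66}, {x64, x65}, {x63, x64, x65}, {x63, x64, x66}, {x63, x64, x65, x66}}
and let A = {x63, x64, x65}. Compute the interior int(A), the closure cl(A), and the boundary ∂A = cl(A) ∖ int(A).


int(A) = {x63, x64, x65}, cl(A) = {x63, x64, x65, x66}, ∂A = {x66}.

Closed sets in (X, τ) are complements of opens:
  closed(X, τ) = {∅, {x65}, {x66}, {x63, x66}, {x64, x65}, {x65, x66}, {x63, x65, x66}, {x64, x65, x66}, {x63, x64, x65, x66}}.
int(A) = ⋃ {U ∈ τ : U ⊆ A}. Opens contained in A: ∅, {x63}, {x64}, {x63, x64}, {x64, x65}, {x63, x64, x65}.
Taking the union of these: int(A) = {x63, x64, x65}.
cl(A) = ⋂ {C closed : A ⊆ C}. Closed sets containing A: {x63, x64, x65, x66}.
Intersecting these: cl(A) = {x63, x64, x65, x66}.
∂A = cl(A) ∖ int(A) = {x63, x64, x65, x66} ∖ {x63, x64, x65} = {x66}.


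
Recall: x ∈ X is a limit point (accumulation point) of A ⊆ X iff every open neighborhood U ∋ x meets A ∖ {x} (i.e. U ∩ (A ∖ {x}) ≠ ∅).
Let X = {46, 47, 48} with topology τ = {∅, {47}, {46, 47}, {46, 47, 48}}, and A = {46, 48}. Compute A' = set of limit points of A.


A' = {48}

For each x ∈ X, list the open sets U ∈ τ with x ∈ U, then check whether U ∩ (A ∖ {x}) ≠ ∅ for every such U.
  x = 46: open {46, 47} ∋ x has {46, 47} ∩ (A ∖ {46}) = ∅, so x is NOT a limit point.
  x = 47: open {47} ∋ x has {47} ∩ (A ∖ {47}) = ∅, so x is NOT a limit point.
  x = 48: opens ∋ x are {46, 47, 48}; each meets A ∖ {48}, so x IS a limit point.
Collecting: A' = {48}.


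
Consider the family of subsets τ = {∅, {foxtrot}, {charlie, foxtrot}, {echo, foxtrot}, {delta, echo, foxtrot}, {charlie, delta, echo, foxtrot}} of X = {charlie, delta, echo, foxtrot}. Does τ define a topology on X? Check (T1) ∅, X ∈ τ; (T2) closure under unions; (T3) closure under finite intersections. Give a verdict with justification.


τ is NOT a topology on X.

Axiom (T1): ∅ ∈ τ? Yes; X ∈ τ? Yes.
Axiom (T2/T3): check pairwise unions and intersections of members of τ.
Counterexample for (T2): {charlie, foxtrot} ∪ {echo, foxtrot} = {charlie, echo, foxtrot} ∉ τ. Therefore τ is NOT a topology.


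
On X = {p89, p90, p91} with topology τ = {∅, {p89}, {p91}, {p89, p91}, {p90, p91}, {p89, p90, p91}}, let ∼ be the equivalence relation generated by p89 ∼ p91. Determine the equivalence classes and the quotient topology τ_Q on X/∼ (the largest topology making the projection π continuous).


X/∼ = {[p89=p91], [p90]}; |τ_Q| = 3.

Equivalence classes: [p89=p91], [p90].
Quotient map π: X → X/∼ sends p89 ↦ [p89=p91], p90 ↦ [p90], p91 ↦ [p89=p91].
For each subset V ⊆ X/∼, compute π^{-1}(V) ⊆ X and check whether π^{-1}(V) ∈ τ. V is open in τ_Q iff π^{-1}(V) ∈ τ.
  V = {}: π^{-1}(V) = ∅ ∈ τ ✓.
  V = {[p89=p91]}: π^{-1}(V) = {p89, p91} ∈ τ ✓.
  V = {[p90]}: π^{-1}(V) = {p90} ∉ τ ✗.
  V = {[p89=p91], [p90]}: π^{-1}(V) = {p89, p90, p91} ∈ τ ✓.
Open sets in the quotient: τ_Q = {{}, {[p89=p91]}, {[p89=p91], [p90]}} (3 elements).


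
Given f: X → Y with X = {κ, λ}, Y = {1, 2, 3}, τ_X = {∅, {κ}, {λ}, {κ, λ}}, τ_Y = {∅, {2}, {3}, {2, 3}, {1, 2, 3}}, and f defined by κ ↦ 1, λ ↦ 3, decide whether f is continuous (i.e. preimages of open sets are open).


f IS continuous.

Compute f^{-1}(U) for each U ∈ τ_Y:
  U = ∅: f^{-1}(U) = ∅ ∈ τ_X ✓.
  U = {2}: f^{-1}(U) = ∅ ∈ τ_X ✓.
  U = {3}: f^{-1}(U) = {λ} ∈ τ_X ✓.
  U = {2, 3}: f^{-1}(U) = {λ} ∈ τ_X ✓.
  U = {1, 2, 3}: f^{-1}(U) = {κ, λ} ∈ τ_X ✓.
Every preimage lies in τ_X, so f IS continuous.


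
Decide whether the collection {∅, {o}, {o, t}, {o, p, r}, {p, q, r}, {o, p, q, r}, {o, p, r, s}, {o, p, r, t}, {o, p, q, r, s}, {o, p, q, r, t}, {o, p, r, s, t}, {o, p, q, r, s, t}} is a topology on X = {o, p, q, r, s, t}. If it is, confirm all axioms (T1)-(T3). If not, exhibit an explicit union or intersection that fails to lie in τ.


τ is NOT a topology on X.

Axiom (T1): ∅ ∈ τ? Yes; X ∈ τ? Yes.
Axiom (T2/T3): check pairwise unions and intersections of members of τ.
Counterexample for (T3): {o, p, r} ∩ {p, q, r} = {p, r} ∉ τ. Therefore τ is NOT a topology.


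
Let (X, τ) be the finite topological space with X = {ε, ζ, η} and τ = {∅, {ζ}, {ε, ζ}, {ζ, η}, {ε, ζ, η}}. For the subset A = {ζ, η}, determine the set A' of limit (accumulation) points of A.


A' = {ε, η}

For each x ∈ X, list the open sets U ∈ τ with x ∈ U, then check whether U ∩ (A ∖ {x}) ≠ ∅ for every such U.
  x = ε: opens ∋ x are {ε, ζ}, {ε, ζ, η}; each meets A ∖ {ε}, so x IS a limit point.
  x = ζ: open {ζ} ∋ x has {ζ} ∩ (A ∖ {ζ}) = ∅, so x is NOT a limit point.
  x = η: opens ∋ x are {ζ, η}, {ε, ζ, η}; each meets A ∖ {η}, so x IS a limit point.
Collecting: A' = {ε, η}.


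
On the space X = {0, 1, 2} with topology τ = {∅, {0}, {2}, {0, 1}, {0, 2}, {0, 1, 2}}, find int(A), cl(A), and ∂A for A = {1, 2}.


int(A) = {2}, cl(A) = {1, 2}, ∂A = {1}.

Closed sets in (X, τ) are complements of opens:
  closed(X, τ) = {∅, {1}, {2}, {0, 1}, {1, 2}, {0, 1, 2}}.
int(A) = ⋃ {U ∈ τ : U ⊆ A}. Opens contained in A: ∅, {2}.
Taking the union of these: int(A) = {2}.
cl(A) = ⋂ {C closed : A ⊆ C}. Closed sets containing A: {1, 2}, {0, 1, 2}.
Intersecting these: cl(A) = {1, 2}.
∂A = cl(A) ∖ int(A) = {1, 2} ∖ {2} = {1}.


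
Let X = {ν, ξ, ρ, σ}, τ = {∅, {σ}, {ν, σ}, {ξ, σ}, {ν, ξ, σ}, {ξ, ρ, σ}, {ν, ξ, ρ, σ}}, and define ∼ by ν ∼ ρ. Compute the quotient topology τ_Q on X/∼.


X/∼ = {[ν=ρ], [ξ], [σ]}; |τ_Q| = 4.

Equivalence classes: [ν=ρ], [ξ], [σ].
Quotient map π: X → X/∼ sends ν ↦ [ν=ρ], ξ ↦ [ξ], ρ ↦ [ν=ρ], σ ↦ [σ].
For each subset V ⊆ X/∼, compute π^{-1}(V) ⊆ X and check whether π^{-1}(V) ∈ τ. V is open in τ_Q iff π^{-1}(V) ∈ τ.
  V = {}: π^{-1}(V) = ∅ ∈ τ ✓.
  V = {[ν=ρ]}: π^{-1}(V) = {ν, ρ} ∉ τ ✗.
  V = {[ξ]}: π^{-1}(V) = {ξ} ∉ τ ✗.
  V = {[ν=ρ], [ξ]}: π^{-1}(V) = {ν, ξ, ρ} ∉ τ ✗.
  V = {[σ]}: π^{-1}(V) = {σ} ∈ τ ✓.
  V = {[ν=ρ], [σ]}: π^{-1}(V) = {ν, ρ, σ} ∉ τ ✗.
  V = {[ξ], [σ]}: π^{-1}(V) = {ξ, σ} ∈ τ ✓.
  V = {[ν=ρ], [ξ], [σ]}: π^{-1}(V) = {ν, ξ, ρ, σ} ∈ τ ✓.
Open sets in the quotient: τ_Q = {{}, {[σ]}, {[ξ], [σ]}, {[ν=ρ], [ξ], [σ]}} (4 elements).


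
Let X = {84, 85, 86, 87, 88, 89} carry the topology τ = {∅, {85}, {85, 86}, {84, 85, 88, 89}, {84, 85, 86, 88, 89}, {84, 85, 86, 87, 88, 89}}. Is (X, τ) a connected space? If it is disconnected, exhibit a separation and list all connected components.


(X, τ) is connected.

Find clopen sets (U ∈ τ with X ∖ U ∈ τ):
  U = ∅, X ∖ U = {84, 85, 86, 87, 88, 89} — both open, so U is clopen.
  U = {84, 85, 86, 87, 88, 89}, X ∖ U = ∅ — both open, so U is clopen.
Only trivial clopens (∅ and X) exist, so (X, τ) is connected.
Compute connected components by grouping points that agree on all clopens:
  component: {84, 85, 86, 87, 88, 89}


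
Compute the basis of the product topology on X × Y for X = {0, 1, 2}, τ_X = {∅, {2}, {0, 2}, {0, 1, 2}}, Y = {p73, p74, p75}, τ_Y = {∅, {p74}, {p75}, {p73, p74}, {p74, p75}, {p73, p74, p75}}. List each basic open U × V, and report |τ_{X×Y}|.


Basis B = {∅ × ∅, {2} × {p74}, {2} × {p75}, {0, 2} × {p74}, {0, 2} × {p75}, {2} × {p73, p74}, {2} × {p74, p75}, {0, 1, 2} × {p74}, {0, 1, 2} × {p75}, {2} × {p73, p74, p75}, {0, 2} × {p73, p74}, {0, 2} × {p74, p75}, {0, 2} × {p73, p74, p75}, {0, 1, 2} × {p73, p74}, {0, 1, 2} × {p74, p75}, {0, 1, 2} × {p73, p74, p75}}; |τ_{X×Y}| = 40.

Enumerate products U × V with U ∈ τ_X, V ∈ τ_Y (deduplicated):
  ∅ × ∅ = {} (∅)
  {2} × {p74} = {(2,p74)}
  {2} × {p75} = {(2,p75)}
  {0, 2} × {p74} = {(0,p74), (2,p74)}
  {0, 2} × {p75} = {(0,p75), (2,p75)}
  {2} × {p73, p74} = {(2,p73), (2,p74)}
  {2} × {p74, p75} = {(2,p74), (2,p75)}
  {0, 1, 2} × {p74} = {(0,p74), (1,p74), (2,p74)}
  {0, 1, 2} × {p75} = {(0,p75), (1,p75), (2,p75)}
  {2} × {p73, p74, p75} = {(2,p73), (2,p74), (2,p75)}
  {0, 2} × {p73, p74} = {(0,p73), (0,p74), (2,p73), (2,p74)}
  {0, 2} × {p74, p75} = {(0,p74), (0,p75), (2,p74), (2,p75)}
  {0, 2} × {p73, p74, p75} = {(0,p73), (0,p74), (0,p75), (2,p73), (2,p74), (2,p75)}
  {0, 1, 2} × {p73, p74} = {(0,p73), (0,p74), (1,p73), (1,p74), (2,p73), (2,p74)}
  {0, 1, 2} × {p74, p75} = {(0,p74), (0,p75), (1,p74), (1,p75), (2,p74), (2,p75)}
  {0, 1, 2} × {p73, p74, p75} = {(0,p73), (0,p74), (0,p75), (1,p73), (1,p74), (1,p75), (2,p73), (2,p74), (2,p75)}
These 16 distinct sets form the basis B.
Close under arbitrary unions to get τ_{X×Y}; counting gives |τ_{X×Y}| = 40.


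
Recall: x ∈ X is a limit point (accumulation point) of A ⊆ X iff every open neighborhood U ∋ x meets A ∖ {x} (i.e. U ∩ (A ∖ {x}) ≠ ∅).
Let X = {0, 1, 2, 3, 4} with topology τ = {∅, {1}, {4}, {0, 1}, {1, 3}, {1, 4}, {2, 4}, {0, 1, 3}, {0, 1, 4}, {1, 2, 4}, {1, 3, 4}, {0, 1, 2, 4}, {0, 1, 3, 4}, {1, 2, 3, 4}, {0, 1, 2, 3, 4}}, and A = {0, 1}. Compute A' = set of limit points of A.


A' = {0, 3}

For each x ∈ X, list the open sets U ∈ τ with x ∈ U, then check whether U ∩ (A ∖ {x}) ≠ ∅ for every such U.
  x = 0: opens ∋ x are {0, 1}, {0, 1, 3}, {0, 1, 4}, {0, 1, 2, 4}, {0, 1, 3, 4}, {0, 1, 2, 3, 4}; each meets A ∖ {0}, so x IS a limit point.
  x = 1: open {1} ∋ x has {1} ∩ (A ∖ {1}) = ∅, so x is NOT a limit point.
  x = 2: open {2, 4} ∋ x has {2, 4} ∩ (A ∖ {2}) = ∅, so x is NOT a limit point.
  x = 3: opens ∋ x are {1, 3}, {0, 1, 3}, {1, 3, 4}, {0, 1, 3, 4}, {1, 2, 3, 4}, {0, 1, 2, 3, 4}; each meets A ∖ {3}, so x IS a limit point.
  x = 4: open {4} ∋ x has {4} ∩ (A ∖ {4}) = ∅, so x is NOT a limit point.
Collecting: A' = {0, 3}.


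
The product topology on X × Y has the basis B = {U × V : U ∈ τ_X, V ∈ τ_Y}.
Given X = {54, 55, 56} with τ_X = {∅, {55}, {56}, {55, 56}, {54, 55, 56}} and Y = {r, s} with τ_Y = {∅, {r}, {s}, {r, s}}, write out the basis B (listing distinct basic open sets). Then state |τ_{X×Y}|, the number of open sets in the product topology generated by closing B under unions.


Basis B = {∅ × ∅, {55} × {r}, {55} × {s}, {56} × {r}, {56} × {s}, {55} × {r, s}, {55, 56} × {r}, {55, 56} × {s}, {56} × {r, s}, {54, 55, 56} × {r}, {54, 55, 56} × {s}, {55, 56} × {r, s}, {54, 55, 56} × {r, s}}; |τ_{X×Y}| = 25.

Enumerate products U × V with U ∈ τ_X, V ∈ τ_Y (deduplicated):
  ∅ × ∅ = {} (∅)
  {55} × {r} = {(55,r)}
  {55} × {s} = {(55,s)}
  {56} × {r} = {(56,r)}
  {56} × {s} = {(56,s)}
  {55} × {r, s} = {(55,r), (55,s)}
  {55, 56} × {r} = {(55,r), (56,r)}
  {55, 56} × {s} = {(55,s), (56,s)}
  {56} × {r, s} = {(56,r), (56,s)}
  {54, 55, 56} × {r} = {(54,r), (55,r), (56,r)}
  {54, 55, 56} × {s} = {(54,s), (55,s), (56,s)}
  {55, 56} × {r, s} = {(55,r), (55,s), (56,r), (56,s)}
  {54, 55, 56} × {r, s} = {(54,r), (54,s), (55,r), (55,s), (56,r), (56,s)}
These 13 distinct sets form the basis B.
Close under arbitrary unions to get τ_{X×Y}; counting gives |τ_{X×Y}| = 25.


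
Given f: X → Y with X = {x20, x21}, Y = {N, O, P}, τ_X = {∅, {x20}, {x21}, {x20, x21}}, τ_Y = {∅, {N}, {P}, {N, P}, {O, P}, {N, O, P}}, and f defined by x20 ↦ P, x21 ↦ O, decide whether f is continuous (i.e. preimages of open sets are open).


f IS continuous.

Compute f^{-1}(U) for each U ∈ τ_Y:
  U = ∅: f^{-1}(U) = ∅ ∈ τ_X ✓.
  U = {N}: f^{-1}(U) = ∅ ∈ τ_X ✓.
  U = {P}: f^{-1}(U) = {x20} ∈ τ_X ✓.
  U = {N, P}: f^{-1}(U) = {x20} ∈ τ_X ✓.
  U = {O, P}: f^{-1}(U) = {x20, x21} ∈ τ_X ✓.
  U = {N, O, P}: f^{-1}(U) = {x20, x21} ∈ τ_X ✓.
Every preimage lies in τ_X, so f IS continuous.


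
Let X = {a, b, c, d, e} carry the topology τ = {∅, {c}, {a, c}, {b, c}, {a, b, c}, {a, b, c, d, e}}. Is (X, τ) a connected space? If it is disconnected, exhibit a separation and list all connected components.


(X, τ) is connected.

Find clopen sets (U ∈ τ with X ∖ U ∈ τ):
  U = ∅, X ∖ U = {a, b, c, d, e} — both open, so U is clopen.
  U = {a, b, c, d, e}, X ∖ U = ∅ — both open, so U is clopen.
Only trivial clopens (∅ and X) exist, so (X, τ) is connected.
Compute connected components by grouping points that agree on all clopens:
  component: {a, b, c, d, e}


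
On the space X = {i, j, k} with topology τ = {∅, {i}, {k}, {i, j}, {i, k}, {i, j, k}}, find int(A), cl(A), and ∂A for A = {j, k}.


int(A) = {k}, cl(A) = {j, k}, ∂A = {j}.

Closed sets in (X, τ) are complements of opens:
  closed(X, τ) = {∅, {j}, {k}, {i, j}, {j, k}, {i, j, k}}.
int(A) = ⋃ {U ∈ τ : U ⊆ A}. Opens contained in A: ∅, {k}.
Taking the union of these: int(A) = {k}.
cl(A) = ⋂ {C closed : A ⊆ C}. Closed sets containing A: {j, k}, {i, j, k}.
Intersecting these: cl(A) = {j, k}.
∂A = cl(A) ∖ int(A) = {j, k} ∖ {k} = {j}.


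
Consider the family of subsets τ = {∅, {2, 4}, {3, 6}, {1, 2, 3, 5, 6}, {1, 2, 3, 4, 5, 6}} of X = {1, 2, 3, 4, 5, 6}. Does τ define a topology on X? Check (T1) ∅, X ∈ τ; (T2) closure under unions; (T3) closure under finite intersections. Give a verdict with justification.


τ is NOT a topology on X.

Axiom (T1): ∅ ∈ τ? Yes; X ∈ τ? Yes.
Axiom (T2/T3): check pairwise unions and intersections of members of τ.
Counterexample for (T2): {2, 4} ∪ {3, 6} = {2, 3, 4, 6} ∉ τ. Therefore τ is NOT a topology.


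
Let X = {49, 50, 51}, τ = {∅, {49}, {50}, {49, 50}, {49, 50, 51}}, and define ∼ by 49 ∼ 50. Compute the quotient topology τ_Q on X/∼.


X/∼ = {[49=50], [51]}; |τ_Q| = 3.

Equivalence classes: [49=50], [51].
Quotient map π: X → X/∼ sends 49 ↦ [49=50], 50 ↦ [49=50], 51 ↦ [51].
For each subset V ⊆ X/∼, compute π^{-1}(V) ⊆ X and check whether π^{-1}(V) ∈ τ. V is open in τ_Q iff π^{-1}(V) ∈ τ.
  V = {}: π^{-1}(V) = ∅ ∈ τ ✓.
  V = {[49=50]}: π^{-1}(V) = {49, 50} ∈ τ ✓.
  V = {[51]}: π^{-1}(V) = {51} ∉ τ ✗.
  V = {[49=50], [51]}: π^{-1}(V) = {49, 50, 51} ∈ τ ✓.
Open sets in the quotient: τ_Q = {{}, {[49=50]}, {[49=50], [51]}} (3 elements).
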